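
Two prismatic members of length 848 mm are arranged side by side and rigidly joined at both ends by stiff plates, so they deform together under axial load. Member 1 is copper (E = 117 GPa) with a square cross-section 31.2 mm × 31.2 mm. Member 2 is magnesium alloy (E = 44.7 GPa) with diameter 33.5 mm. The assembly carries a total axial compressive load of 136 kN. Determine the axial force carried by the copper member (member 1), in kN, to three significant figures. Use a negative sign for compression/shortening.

-101 kN

A_1 = 973.4 mm².
A_2 = 881.4 mm².
Equal strain + equilibrium ⇒ each member carries load in proportion to AE: A₁E₁ = 113900000 N, A₂E₂ = 39400000 N, ΣAE = 153300000 N.
F₁ = P·A₁E₁/ΣAE = -136000·113900000/153300000 = -101000 N.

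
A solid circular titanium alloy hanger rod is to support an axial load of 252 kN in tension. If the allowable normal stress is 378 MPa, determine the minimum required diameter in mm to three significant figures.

29.1 mm

Required area A ≥ P/σ_allow = 252000/378 = 666.7 mm².
For a solid circular section, d ≥ √(4A/π) = 29.13 mm.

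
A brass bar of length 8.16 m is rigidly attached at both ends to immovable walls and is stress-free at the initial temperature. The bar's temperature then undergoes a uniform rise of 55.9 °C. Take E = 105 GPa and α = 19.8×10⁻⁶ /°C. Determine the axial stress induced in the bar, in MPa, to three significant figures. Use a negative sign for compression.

-116 MPa

Free thermal expansion αLΔT = 19.8e-6 · 8160 · 55.9 = 9.032 mm.
The walls impose strain ε = −(9.032)/8160 = -1.1068e-03; σ = Eε = 105000 · -1.1068e-03 = -116.2 MPa.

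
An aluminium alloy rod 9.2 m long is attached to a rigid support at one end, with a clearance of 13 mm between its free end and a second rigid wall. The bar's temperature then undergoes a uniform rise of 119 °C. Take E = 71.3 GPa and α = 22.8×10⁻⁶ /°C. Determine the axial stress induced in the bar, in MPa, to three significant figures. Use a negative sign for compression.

-92.7 MPa

Free thermal expansion αLΔT = 22.8e-6 · 9200 · 119 = 24.96 mm.
The walls engage after the gap closes; constrained expansion = 24.96 − 13 = 11.96 mm.
The walls impose strain ε = −(11.96)/9200 = -1.3002e-03; σ = Eε = 71300 · -1.3002e-03 = -92.7 MPa.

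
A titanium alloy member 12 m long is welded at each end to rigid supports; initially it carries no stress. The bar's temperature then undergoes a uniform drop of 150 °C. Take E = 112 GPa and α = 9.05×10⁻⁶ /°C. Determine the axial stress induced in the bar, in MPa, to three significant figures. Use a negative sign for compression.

152 MPa

Free thermal expansion αLΔT = 9.05e-6 · 12000 · -150 = -16.29 mm.
The walls impose strain ε = −(-16.29)/12000 = 1.3575e-03; σ = Eε = 112000 · 1.3575e-03 = 152 MPa.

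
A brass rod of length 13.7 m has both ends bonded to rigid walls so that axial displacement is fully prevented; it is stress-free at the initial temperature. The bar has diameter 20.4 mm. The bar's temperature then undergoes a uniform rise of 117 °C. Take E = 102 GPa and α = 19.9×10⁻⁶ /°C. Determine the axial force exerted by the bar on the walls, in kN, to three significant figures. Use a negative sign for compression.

-77.6 kN

Free thermal expansion αLΔT = 19.9e-6 · 13700 · 117 = 31.9 mm.
The walls impose strain ε = −(31.9)/13700 = -2.3283e-03; σ = Eε = 102000 · -2.3283e-03 = -237.5 MPa.
Wall reaction R = σ·A = -237.5·326.9 = -77620 N = -77.62 kN.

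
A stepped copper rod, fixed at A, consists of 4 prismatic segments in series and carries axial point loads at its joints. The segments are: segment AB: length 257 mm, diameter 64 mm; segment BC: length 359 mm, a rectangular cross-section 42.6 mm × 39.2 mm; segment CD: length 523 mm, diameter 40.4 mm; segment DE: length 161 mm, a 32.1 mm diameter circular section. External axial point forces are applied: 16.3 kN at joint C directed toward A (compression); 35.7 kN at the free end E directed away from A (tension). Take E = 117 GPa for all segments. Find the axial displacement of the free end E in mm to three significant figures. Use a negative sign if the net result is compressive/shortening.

0.234 mm

Internal axial forces (sectioning from the free end, tension +): N_DE = 35.7 kN, N_CD = 35.7 kN, N_BC = 19.4 kN, N_AB = 19.4 kN.
A_AB = 3217 mm².
A_BC = 1670 mm².
A_CD = 1282 mm².
A_DE = 809.3 mm².
δ_AB = 19400·257/(3217·117000) = 0.01325 mm
δ_BC = 19400·359/(1670·117000) = 0.03565 mm
δ_CD = 35700·523/(1282·117000) = 0.1245 mm
δ_DE = 35700·161/(809.3·117000) = 0.0607 mm
δ = Σδ_i = 0.2341 mm.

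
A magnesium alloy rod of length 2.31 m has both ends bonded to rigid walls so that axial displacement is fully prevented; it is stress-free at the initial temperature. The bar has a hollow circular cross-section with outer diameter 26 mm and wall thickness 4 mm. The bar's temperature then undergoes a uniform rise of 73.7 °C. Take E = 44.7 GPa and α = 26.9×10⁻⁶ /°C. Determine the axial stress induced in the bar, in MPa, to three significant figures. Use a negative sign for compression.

Free thermal expansion αLΔT = 26.9e-6 · 2310 · 73.7 = 4.58 mm.
The walls impose strain ε = −(4.58)/2310 = -1.9825e-03; σ = Eε = 44700 · -1.9825e-03 = -88.62 MPa.

-88.6 MPa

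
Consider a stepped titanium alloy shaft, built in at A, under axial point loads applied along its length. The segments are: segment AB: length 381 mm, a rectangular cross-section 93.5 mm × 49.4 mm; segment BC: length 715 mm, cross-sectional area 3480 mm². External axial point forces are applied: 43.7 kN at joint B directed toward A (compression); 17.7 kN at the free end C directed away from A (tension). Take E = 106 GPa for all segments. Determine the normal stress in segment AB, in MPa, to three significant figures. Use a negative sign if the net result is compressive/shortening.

-5.63 MPa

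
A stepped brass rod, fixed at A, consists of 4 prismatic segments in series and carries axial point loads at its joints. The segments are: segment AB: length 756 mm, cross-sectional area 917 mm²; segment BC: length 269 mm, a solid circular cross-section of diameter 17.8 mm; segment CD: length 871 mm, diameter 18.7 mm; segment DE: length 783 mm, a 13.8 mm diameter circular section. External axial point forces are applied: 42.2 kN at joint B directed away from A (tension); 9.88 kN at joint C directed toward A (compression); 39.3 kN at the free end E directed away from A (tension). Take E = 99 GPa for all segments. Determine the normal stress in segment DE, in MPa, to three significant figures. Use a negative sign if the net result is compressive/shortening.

Internal axial forces (sectioning from the free end, tension +): N_DE = 39.3 kN, N_CD = 39.3 kN, N_BC = 29.42 kN, N_AB = 71.62 kN.
A_DE = 149.6 mm².
σ_DE = N_DE/A_DE = 39300/149.6 = 262.8 MPa.

263 MPa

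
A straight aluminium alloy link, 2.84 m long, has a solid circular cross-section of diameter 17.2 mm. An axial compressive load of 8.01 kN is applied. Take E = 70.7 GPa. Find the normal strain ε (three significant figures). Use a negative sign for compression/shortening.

A = 232.4 mm².
σ = N/A = -34.47 MPa; ε = σ/E = -34.47/70700 = -4.876e-04.

-4.88e-04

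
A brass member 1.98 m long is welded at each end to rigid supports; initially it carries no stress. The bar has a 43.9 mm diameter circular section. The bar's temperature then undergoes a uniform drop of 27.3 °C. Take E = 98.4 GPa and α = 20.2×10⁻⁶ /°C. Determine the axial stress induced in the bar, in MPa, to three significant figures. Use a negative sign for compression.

Free thermal expansion αLΔT = 20.2e-6 · 1980 · -27.3 = -1.092 mm.
The walls impose strain ε = −(-1.092)/1980 = 5.5146e-04; σ = Eε = 98400 · 5.5146e-04 = 54.26 MPa.

54.3 MPa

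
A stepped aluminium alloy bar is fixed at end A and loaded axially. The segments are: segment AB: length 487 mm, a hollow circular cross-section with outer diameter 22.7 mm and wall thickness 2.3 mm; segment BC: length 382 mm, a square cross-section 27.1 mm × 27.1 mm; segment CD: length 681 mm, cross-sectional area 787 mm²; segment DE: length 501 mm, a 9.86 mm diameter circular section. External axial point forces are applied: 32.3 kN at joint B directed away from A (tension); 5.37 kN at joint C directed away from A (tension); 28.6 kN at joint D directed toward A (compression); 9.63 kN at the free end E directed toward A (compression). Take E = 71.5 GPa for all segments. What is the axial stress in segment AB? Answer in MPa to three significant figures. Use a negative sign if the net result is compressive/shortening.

Internal axial forces (sectioning from the free end, tension +): N_DE = -9.63 kN, N_CD = -38.23 kN, N_BC = -32.86 kN, N_AB = -0.56 kN.
A_AB = 147.4 mm².
σ_AB = N_AB/A_AB = -560/147.4 = -3.799 MPa.

-3.80 MPa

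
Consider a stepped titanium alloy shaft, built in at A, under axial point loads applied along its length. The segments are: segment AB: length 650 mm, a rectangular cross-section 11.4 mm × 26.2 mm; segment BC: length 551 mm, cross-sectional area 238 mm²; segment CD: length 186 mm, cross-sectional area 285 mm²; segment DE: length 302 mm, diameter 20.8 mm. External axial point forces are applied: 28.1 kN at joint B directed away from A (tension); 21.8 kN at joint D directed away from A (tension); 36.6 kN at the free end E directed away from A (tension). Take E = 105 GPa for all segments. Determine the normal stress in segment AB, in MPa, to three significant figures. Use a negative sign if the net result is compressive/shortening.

Internal axial forces (sectioning from the free end, tension +): N_DE = 36.6 kN, N_CD = 58.4 kN, N_BC = 58.4 kN, N_AB = 86.5 kN.
A_AB = 298.7 mm².
σ_AB = N_AB/A_AB = 86500/298.7 = 289.6 MPa.

290 MPa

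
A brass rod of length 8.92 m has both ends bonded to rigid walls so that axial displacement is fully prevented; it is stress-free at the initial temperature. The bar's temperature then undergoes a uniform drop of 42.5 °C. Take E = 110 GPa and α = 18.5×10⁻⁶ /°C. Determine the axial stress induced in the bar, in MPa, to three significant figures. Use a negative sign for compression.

Free thermal expansion αLΔT = 18.5e-6 · 8920 · -42.5 = -7.013 mm.
The walls impose strain ε = −(-7.013)/8920 = 7.8625e-04; σ = Eε = 110000 · 7.8625e-04 = 86.49 MPa.

86.5 MPa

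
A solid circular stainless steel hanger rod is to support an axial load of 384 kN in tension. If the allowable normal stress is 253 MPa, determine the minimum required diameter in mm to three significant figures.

Required area A ≥ P/σ_allow = 384000/253 = 1518 mm².
For a solid circular section, d ≥ √(4A/π) = 43.96 mm.

44.0 mm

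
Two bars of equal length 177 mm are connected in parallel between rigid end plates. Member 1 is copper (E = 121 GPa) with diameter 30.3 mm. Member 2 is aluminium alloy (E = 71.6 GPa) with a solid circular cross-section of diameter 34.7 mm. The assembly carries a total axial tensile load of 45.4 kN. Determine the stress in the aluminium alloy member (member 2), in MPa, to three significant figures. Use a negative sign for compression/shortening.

A_1 = 721.1 mm².
A_2 = 945.7 mm².
Equal strain + equilibrium ⇒ each member carries load in proportion to AE: A₁E₁ = 87250000 N, A₂E₂ = 67710000 N, ΣAE = 155000000 N.
σ₂ = P·E₂/ΣAE = 45400·71600/155000000 = 20.98 MPa.

21.0 MPa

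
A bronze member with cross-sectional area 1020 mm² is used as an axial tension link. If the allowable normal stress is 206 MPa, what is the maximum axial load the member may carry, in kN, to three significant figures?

210 kN

P_max = σ_allow · A = 206 · 1020 = 210100 N = 210.1 kN.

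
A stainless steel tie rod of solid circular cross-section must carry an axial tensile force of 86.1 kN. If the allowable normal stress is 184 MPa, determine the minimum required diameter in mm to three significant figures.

Required area A ≥ P/σ_allow = 86100/184 = 467.9 mm².
For a solid circular section, d ≥ √(4A/π) = 24.41 mm.

24.4 mm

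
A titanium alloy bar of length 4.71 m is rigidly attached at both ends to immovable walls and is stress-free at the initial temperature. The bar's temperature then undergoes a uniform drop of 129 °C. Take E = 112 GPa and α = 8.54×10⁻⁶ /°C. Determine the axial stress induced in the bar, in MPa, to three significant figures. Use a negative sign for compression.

123 MPa

Free thermal expansion αLΔT = 8.54e-6 · 4710 · -129 = -5.189 mm.
The walls impose strain ε = −(-5.189)/4710 = 1.1017e-03; σ = Eε = 112000 · 1.1017e-03 = 123.4 MPa.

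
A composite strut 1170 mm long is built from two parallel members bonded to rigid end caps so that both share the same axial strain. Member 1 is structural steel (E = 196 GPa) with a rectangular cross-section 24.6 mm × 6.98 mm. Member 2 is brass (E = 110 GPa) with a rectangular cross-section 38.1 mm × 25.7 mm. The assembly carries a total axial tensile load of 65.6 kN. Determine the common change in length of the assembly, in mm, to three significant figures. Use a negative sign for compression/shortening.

A_1 = 171.7 mm².
A_2 = 979.2 mm².
Equal strain + equilibrium ⇒ each member carries load in proportion to AE: A₁E₁ = 33650000 N, A₂E₂ = 107700000 N, ΣAE = 141400000 N.
δ = PL/ΣAE = 65600·1170/141400000 = 0.5429 mm.

0.543 mm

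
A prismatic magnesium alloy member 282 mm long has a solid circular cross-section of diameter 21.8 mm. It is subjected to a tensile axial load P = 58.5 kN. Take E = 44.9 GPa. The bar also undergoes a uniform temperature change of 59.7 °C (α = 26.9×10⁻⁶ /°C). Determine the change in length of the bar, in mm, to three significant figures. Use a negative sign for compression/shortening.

1.44 mm

A = 373.3 mm².
δ_mech = NL/(AE) = 58500·282/(373.3·44900) = 0.9844 mm.
δ_thermal = αLΔT = 26.9e-6·282·59.7 = 0.4529 mm.
δ = δ_mech + δ_thermal = 1.437 mm.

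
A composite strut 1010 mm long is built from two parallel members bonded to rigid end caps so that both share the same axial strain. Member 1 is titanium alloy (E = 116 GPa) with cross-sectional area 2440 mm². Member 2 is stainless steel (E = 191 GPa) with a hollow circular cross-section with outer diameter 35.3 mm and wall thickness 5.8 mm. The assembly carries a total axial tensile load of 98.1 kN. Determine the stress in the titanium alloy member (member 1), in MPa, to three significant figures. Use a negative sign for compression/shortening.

A_2 = 537.5 mm².
Equal strain + equilibrium ⇒ each member carries load in proportion to AE: A₁E₁ = 283000000 N, A₂E₂ = 102700000 N, ΣAE = 385700000 N.
σ₁ = P·E₁/ΣAE = 98100·116000/385700000 = 29.5 MPa.

29.5 MPa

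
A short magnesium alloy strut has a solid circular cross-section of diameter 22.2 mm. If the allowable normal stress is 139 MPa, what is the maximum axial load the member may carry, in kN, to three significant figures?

53.8 kN

A = 387.1 mm².
P_max = σ_allow · A = 139 · 387.1 = 53800 N = 53.8 kN.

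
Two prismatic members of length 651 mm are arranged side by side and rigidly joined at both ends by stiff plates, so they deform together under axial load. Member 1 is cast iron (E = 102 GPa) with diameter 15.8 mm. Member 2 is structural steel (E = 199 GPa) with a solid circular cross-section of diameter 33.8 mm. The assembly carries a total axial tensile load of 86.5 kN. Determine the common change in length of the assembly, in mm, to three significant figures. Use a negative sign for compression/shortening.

0.284 mm

A_1 = 196.1 mm².
A_2 = 897.3 mm².
Equal strain + equilibrium ⇒ each member carries load in proportion to AE: A₁E₁ = 20000000 N, A₂E₂ = 178600000 N, ΣAE = 198600000 N.
δ = PL/ΣAE = 86500·651/198600000 = 0.2836 mm.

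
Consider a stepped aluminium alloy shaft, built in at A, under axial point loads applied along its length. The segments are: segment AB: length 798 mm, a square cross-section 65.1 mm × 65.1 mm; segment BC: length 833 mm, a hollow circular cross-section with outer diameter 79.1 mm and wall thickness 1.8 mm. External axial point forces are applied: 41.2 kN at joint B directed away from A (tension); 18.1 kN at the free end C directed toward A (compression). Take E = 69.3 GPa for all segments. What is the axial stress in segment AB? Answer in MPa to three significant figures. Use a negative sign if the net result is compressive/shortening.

5.45 MPa

Internal axial forces (sectioning from the free end, tension +): N_BC = -18.1 kN, N_AB = 23.1 kN.
A_AB = 4238 mm².
σ_AB = N_AB/A_AB = 23100/4238 = 5.451 MPa.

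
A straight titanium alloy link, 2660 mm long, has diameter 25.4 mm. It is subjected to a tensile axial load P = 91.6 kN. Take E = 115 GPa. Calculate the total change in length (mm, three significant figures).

4.18 mm

A = 506.7 mm².
δ_mech = NL/(AE) = 91600·2660/(506.7·115000) = 4.181 mm.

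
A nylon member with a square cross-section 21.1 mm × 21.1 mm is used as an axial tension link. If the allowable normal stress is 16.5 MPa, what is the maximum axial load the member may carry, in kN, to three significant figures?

A = 445.2 mm².
P_max = σ_allow · A = 16.5 · 445.2 = 7346 N = 7.346 kN.

7.35 kN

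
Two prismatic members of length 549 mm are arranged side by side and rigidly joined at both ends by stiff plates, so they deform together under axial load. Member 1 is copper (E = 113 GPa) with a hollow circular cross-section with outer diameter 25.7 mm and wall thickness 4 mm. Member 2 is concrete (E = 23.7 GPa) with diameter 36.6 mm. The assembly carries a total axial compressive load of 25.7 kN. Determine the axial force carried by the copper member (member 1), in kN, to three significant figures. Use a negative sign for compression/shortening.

-14.2 kN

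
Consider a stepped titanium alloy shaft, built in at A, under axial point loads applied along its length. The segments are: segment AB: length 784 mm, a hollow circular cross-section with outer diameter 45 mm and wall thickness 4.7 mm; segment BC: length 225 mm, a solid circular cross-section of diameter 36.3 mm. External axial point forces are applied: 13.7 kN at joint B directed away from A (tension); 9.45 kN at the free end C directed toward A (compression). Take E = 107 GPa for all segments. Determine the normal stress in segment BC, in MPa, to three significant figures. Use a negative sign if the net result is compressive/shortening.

-9.13 MPa

Internal axial forces (sectioning from the free end, tension +): N_BC = -9.45 kN, N_AB = 4.25 kN.
A_BC = 1035 mm².
σ_BC = N_BC/A_BC = -9450/1035 = -9.131 MPa.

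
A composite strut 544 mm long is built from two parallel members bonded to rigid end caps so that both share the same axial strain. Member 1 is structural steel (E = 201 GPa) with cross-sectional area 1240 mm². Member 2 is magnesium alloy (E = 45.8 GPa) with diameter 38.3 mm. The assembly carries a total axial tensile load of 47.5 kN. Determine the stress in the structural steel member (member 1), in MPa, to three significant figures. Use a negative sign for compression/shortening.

A_2 = 1152 mm².
Equal strain + equilibrium ⇒ each member carries load in proportion to AE: A₁E₁ = 249200000 N, A₂E₂ = 52770000 N, ΣAE = 302000000 N.
σ₁ = P·E₁/ΣAE = 47500·201000/302000000 = 31.61 MPa.

31.6 MPa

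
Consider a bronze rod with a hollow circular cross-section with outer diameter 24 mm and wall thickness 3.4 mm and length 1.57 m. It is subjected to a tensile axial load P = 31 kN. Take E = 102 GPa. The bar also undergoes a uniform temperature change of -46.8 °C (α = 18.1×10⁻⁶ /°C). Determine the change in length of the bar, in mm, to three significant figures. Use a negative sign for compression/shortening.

0.839 mm

A = 220 mm².
δ_mech = NL/(AE) = 31000·1570/(220·102000) = 2.169 mm.
δ_thermal = αLΔT = 18.1e-6·1570·-46.8 = -1.33 mm.
δ = δ_mech + δ_thermal = 0.8386 mm.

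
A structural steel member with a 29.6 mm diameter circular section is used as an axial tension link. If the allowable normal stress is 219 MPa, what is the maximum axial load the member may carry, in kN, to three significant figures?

151 kN

A = 688.1 mm².
P_max = σ_allow · A = 219 · 688.1 = 150700 N = 150.7 kN.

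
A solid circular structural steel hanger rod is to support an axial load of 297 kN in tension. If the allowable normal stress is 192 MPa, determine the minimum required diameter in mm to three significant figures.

44.4 mm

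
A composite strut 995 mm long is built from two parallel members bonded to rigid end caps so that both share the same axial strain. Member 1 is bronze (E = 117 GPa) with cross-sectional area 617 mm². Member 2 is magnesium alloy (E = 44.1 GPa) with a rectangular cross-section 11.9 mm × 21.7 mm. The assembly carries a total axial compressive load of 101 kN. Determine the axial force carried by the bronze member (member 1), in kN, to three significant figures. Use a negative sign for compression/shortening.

A_2 = 258.2 mm².
Equal strain + equilibrium ⇒ each member carries load in proportion to AE: A₁E₁ = 72190000 N, A₂E₂ = 11390000 N, ΣAE = 83580000 N.
F₁ = P·A₁E₁/ΣAE = -101000·72190000/83580000 = -87240 N.

-87.2 kN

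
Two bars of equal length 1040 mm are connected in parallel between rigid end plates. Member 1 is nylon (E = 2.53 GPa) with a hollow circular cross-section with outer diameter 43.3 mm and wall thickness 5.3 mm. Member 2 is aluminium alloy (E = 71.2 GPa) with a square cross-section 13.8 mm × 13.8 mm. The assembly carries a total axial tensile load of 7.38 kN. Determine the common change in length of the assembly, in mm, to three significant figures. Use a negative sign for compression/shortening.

0.506 mm

A_1 = 632.7 mm².
A_2 = 190.4 mm².
Equal strain + equilibrium ⇒ each member carries load in proportion to AE: A₁E₁ = 1601000 N, A₂E₂ = 13560000 N, ΣAE = 15160000 N.
δ = PL/ΣAE = 7380·1040/15160000 = 0.5063 mm.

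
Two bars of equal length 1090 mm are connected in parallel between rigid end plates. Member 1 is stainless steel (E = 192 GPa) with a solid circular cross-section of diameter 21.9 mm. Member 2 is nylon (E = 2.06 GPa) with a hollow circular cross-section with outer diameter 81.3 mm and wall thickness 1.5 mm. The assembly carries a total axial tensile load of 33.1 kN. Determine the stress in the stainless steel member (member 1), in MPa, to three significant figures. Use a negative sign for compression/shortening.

86.9 MPa

A_1 = 376.7 mm².
A_2 = 376 mm².
Equal strain + equilibrium ⇒ each member carries load in proportion to AE: A₁E₁ = 72320000 N, A₂E₂ = 774700 N, ΣAE = 73100000 N.
σ₁ = P·E₁/ΣAE = 33100·192000/73100000 = 86.94 MPa.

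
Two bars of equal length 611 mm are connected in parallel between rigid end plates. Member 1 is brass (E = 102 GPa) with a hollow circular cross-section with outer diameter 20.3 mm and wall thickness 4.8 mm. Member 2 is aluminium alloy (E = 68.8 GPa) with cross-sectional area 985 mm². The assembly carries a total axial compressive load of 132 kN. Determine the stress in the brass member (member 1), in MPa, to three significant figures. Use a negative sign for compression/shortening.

-147 MPa

A_1 = 233.7 mm².
Equal strain + equilibrium ⇒ each member carries load in proportion to AE: A₁E₁ = 23840000 N, A₂E₂ = 67770000 N, ΣAE = 91610000 N.
σ₁ = P·E₁/ΣAE = -132000·102000/91610000 = -147 MPa.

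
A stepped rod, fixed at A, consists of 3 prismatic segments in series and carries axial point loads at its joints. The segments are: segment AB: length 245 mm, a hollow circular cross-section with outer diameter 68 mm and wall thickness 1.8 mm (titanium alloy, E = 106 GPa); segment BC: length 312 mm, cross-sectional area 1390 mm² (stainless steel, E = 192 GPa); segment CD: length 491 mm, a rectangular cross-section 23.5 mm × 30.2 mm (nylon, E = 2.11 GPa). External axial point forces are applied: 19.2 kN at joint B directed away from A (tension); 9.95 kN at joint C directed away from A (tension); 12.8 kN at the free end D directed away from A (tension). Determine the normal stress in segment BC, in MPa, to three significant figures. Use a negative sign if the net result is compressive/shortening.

Internal axial forces (sectioning from the free end, tension +): N_CD = 12.8 kN, N_BC = 22.75 kN, N_AB = 41.95 kN.
σ_BC = N_BC/A_BC = 22750/1390 = 16.37 MPa.

16.4 MPa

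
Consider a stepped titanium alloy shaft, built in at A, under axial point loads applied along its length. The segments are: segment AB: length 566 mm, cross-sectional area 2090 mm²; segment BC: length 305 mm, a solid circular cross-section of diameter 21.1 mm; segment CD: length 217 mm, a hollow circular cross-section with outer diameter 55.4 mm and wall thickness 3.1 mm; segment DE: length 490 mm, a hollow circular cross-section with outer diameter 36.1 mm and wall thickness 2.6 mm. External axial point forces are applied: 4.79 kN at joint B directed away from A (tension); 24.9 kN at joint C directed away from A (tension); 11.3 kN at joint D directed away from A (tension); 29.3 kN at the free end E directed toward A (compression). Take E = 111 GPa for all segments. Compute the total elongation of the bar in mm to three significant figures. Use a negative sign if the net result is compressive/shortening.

-0.459 mm

Internal axial forces (sectioning from the free end, tension +): N_DE = -29.3 kN, N_CD = -18 kN, N_BC = 6.9 kN, N_AB = 11.69 kN.
A_BC = 349.7 mm².
A_CD = 509.3 mm².
A_DE = 273.6 mm².
δ_AB = 11690·566/(2090·111000) = 0.02852 mm
δ_BC = 6900·305/(349.7·111000) = 0.05422 mm
δ_CD = -18000·217/(509.3·111000) = -0.06909 mm
δ_DE = -29300·490/(273.6·111000) = -0.4727 mm
δ = Σδ_i = -0.459 mm.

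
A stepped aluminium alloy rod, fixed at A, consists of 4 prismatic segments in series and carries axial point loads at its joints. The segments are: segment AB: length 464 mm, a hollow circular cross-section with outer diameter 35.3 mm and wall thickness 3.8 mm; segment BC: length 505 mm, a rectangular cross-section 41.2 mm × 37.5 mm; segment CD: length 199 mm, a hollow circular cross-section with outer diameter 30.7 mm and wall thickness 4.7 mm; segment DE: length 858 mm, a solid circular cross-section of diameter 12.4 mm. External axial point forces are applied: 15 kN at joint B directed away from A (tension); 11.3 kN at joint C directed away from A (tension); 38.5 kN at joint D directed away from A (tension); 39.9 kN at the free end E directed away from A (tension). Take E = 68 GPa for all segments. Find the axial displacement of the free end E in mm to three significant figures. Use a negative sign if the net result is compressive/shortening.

Internal axial forces (sectioning from the free end, tension +): N_DE = 39.9 kN, N_CD = 78.4 kN, N_BC = 89.7 kN, N_AB = 104.7 kN.
A_AB = 376 mm².
A_BC = 1545 mm².
A_CD = 383.9 mm².
A_DE = 120.8 mm².
δ_AB = 104700·464/(376·68000) = 1.9 mm
δ_BC = 89700·505/(1545·68000) = 0.4312 mm
δ_CD = 78400·199/(383.9·68000) = 0.5976 mm
δ_DE = 39900·858/(120.8·68000) = 4.169 mm
δ = Σδ_i = 7.097 mm.

7.10 mm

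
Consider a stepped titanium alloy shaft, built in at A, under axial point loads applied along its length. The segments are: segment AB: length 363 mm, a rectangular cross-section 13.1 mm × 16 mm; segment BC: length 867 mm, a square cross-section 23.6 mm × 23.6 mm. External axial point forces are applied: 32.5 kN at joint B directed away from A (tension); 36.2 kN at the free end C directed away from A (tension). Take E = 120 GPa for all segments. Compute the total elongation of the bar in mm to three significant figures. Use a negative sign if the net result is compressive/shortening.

1.46 mm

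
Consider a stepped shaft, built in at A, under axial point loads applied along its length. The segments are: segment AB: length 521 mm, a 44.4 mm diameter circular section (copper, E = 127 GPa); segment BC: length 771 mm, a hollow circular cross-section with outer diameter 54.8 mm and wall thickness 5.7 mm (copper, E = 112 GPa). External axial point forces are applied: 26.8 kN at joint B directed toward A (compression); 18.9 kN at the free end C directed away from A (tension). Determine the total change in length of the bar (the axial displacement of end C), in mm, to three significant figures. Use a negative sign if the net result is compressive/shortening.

0.127 mm

Internal axial forces (sectioning from the free end, tension +): N_BC = 18.9 kN, N_AB = -7.9 kN.
A_AB = 1548 mm².
A_BC = 879.2 mm².
δ_AB = -7900·521/(1548·127000) = -0.02093 mm
δ_BC = 18900·771/(879.2·112000) = 0.148 mm
δ = Σδ_i = 0.127 mm.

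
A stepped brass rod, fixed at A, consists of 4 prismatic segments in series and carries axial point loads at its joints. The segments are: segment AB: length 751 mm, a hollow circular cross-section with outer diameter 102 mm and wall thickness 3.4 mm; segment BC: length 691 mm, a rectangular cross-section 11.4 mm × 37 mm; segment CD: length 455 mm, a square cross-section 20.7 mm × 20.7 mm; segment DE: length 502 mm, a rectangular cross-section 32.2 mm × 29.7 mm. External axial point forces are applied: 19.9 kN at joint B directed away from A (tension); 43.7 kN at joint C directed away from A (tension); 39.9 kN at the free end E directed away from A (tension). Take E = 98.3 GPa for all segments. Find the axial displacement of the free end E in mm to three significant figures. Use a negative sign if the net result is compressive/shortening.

2.79 mm

Internal axial forces (sectioning from the free end, tension +): N_DE = 39.9 kN, N_CD = 39.9 kN, N_BC = 83.6 kN, N_AB = 103.5 kN.
A_AB = 1053 mm².
A_BC = 421.8 mm².
A_CD = 428.5 mm².
A_DE = 956.3 mm².
δ_AB = 103500·751/(1053·98300) = 0.7508 mm
δ_BC = 83600·691/(421.8·98300) = 1.393 mm
δ_CD = 39900·455/(428.5·98300) = 0.431 mm
δ_DE = 39900·502/(956.3·98300) = 0.2131 mm
δ = Σδ_i = 2.788 mm.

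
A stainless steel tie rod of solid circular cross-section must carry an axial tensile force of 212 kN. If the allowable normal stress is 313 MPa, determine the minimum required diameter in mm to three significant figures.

29.4 mm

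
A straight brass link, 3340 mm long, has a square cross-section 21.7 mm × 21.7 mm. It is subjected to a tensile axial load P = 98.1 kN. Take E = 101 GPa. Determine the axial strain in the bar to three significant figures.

A = 470.9 mm².
σ = N/A = 208.3 MPa; ε = σ/E = 208.3/101000 = 2.063e-03.

0.00206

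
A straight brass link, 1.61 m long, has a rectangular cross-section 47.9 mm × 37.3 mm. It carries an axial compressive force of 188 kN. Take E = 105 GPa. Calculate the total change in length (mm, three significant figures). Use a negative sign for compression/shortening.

-1.61 mm

A = 1787 mm².
δ_mech = NL/(AE) = -188000·1610/(1787·105000) = -1.613 mm.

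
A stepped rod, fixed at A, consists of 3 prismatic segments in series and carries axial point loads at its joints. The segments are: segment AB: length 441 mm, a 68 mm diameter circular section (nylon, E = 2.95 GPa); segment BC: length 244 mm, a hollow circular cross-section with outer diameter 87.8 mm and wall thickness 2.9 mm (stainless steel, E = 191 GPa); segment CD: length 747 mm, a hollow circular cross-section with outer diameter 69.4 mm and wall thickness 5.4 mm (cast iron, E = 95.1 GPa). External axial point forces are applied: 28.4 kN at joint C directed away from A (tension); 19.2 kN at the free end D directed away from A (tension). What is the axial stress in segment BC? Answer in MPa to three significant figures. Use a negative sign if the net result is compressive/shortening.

Internal axial forces (sectioning from the free end, tension +): N_CD = 19.2 kN, N_BC = 47.6 kN, N_AB = 47.6 kN.
A_BC = 773.5 mm².
σ_BC = N_BC/A_BC = 47600/773.5 = 61.54 MPa.

61.5 MPa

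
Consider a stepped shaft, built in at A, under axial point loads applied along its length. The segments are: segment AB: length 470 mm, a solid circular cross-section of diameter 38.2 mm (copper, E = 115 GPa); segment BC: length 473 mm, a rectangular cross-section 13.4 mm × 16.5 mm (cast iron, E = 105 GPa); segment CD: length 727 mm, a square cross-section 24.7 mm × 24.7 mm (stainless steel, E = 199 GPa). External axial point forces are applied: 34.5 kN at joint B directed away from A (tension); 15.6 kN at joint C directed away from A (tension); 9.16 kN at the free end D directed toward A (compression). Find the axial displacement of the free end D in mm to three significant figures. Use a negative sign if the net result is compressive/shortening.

0.222 mm

Internal axial forces (sectioning from the free end, tension +): N_CD = -9.16 kN, N_BC = 6.44 kN, N_AB = 40.94 kN.
A_AB = 1146 mm².
A_BC = 221.1 mm².
A_CD = 610.1 mm².
δ_AB = 40940·470/(1146·115000) = 0.146 mm
δ_BC = 6440·473/(221.1·105000) = 0.1312 mm
δ_CD = -9160·727/(610.1·199000) = -0.05485 mm
δ = Σδ_i = 0.2224 mm.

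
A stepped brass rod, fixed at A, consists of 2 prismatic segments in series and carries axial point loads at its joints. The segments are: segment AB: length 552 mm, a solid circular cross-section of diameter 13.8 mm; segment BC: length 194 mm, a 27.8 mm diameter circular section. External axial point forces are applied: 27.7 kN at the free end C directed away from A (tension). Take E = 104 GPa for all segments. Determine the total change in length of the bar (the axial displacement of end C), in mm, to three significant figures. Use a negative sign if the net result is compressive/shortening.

Internal axial forces (sectioning from the free end, tension +): N_BC = 27.7 kN, N_AB = 27.7 kN.
A_AB = 149.6 mm².
A_BC = 607 mm².
δ_AB = 27700·552/(149.6·104000) = 0.983 mm
δ_BC = 27700·194/(607·104000) = 0.08513 mm
δ = Σδ_i = 1.068 mm.

1.07 mm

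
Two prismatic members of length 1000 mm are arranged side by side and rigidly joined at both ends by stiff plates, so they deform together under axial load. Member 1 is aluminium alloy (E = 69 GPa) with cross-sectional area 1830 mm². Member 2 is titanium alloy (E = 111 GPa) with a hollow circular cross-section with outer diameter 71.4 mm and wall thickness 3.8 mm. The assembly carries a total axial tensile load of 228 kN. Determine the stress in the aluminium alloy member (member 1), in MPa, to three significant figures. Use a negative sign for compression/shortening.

72.9 MPa

A_2 = 807 mm².
Equal strain + equilibrium ⇒ each member carries load in proportion to AE: A₁E₁ = 126300000 N, A₂E₂ = 89580000 N, ΣAE = 215800000 N.
σ₁ = P·E₁/ΣAE = 228000·69000/215800000 = 72.88 MPa.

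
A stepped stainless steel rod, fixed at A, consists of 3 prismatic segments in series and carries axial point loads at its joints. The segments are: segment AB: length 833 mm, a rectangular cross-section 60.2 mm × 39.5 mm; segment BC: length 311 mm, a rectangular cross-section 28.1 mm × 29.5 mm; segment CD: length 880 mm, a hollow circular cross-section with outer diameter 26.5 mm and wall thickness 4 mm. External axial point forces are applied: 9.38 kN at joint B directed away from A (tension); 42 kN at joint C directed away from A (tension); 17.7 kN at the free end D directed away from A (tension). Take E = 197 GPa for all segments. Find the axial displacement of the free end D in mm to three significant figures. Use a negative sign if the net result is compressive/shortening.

Internal axial forces (sectioning from the free end, tension +): N_CD = 17.7 kN, N_BC = 59.7 kN, N_AB = 69.08 kN.
A_AB = 2378 mm².
A_BC = 829 mm².
A_CD = 282.7 mm².
δ_AB = 69080·833/(2378·197000) = 0.1228 mm
δ_BC = 59700·311/(829·197000) = 0.1137 mm
δ_CD = 17700·880/(282.7·197000) = 0.2796 mm
δ = Σδ_i = 0.5162 mm.

0.516 mm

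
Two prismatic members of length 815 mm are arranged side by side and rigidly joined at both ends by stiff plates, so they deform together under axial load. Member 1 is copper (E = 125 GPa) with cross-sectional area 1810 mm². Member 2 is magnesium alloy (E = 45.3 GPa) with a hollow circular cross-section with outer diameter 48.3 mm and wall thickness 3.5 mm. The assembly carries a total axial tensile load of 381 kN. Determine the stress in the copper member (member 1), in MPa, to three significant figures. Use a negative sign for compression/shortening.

192 MPa

A_2 = 492.6 mm².
Equal strain + equilibrium ⇒ each member carries load in proportion to AE: A₁E₁ = 226200000 N, A₂E₂ = 22310000 N, ΣAE = 248600000 N.
σ₁ = P·E₁/ΣAE = 381000·125000/248600000 = 191.6 MPa.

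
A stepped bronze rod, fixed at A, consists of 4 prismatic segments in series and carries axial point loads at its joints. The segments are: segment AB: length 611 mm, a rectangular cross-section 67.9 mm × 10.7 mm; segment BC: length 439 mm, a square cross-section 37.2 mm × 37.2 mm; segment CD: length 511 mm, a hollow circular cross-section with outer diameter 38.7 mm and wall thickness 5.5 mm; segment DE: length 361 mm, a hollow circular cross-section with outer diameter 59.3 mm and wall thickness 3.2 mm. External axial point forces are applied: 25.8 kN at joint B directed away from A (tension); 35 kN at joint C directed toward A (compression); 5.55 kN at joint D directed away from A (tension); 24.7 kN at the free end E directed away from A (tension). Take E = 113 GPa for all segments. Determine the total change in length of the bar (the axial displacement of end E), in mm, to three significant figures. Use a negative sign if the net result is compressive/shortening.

0.522 mm

Internal axial forces (sectioning from the free end, tension +): N_DE = 24.7 kN, N_CD = 30.25 kN, N_BC = -4.75 kN, N_AB = 21.05 kN.
A_AB = 726.5 mm².
A_BC = 1384 mm².
A_CD = 573.7 mm².
A_DE = 564 mm².
δ_AB = 21050·611/(726.5·113000) = 0.1567 mm
δ_BC = -4750·439/(1384·113000) = -0.01334 mm
δ_CD = 30250·511/(573.7·113000) = 0.2385 mm
δ_DE = 24700·361/(564·113000) = 0.1399 mm
δ = Σδ_i = 0.5217 mm.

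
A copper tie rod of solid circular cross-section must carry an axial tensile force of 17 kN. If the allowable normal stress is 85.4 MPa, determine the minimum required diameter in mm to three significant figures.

15.9 mm

Required area A ≥ P/σ_allow = 17000/85.4 = 199.1 mm².
For a solid circular section, d ≥ √(4A/π) = 15.92 mm.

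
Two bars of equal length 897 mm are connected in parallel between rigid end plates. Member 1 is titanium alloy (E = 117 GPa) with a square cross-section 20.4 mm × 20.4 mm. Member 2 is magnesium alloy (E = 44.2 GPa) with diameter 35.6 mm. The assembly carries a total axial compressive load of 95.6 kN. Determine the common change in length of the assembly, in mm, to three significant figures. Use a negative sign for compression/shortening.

A_1 = 416.2 mm².
A_2 = 995.4 mm².
Equal strain + equilibrium ⇒ each member carries load in proportion to AE: A₁E₁ = 48690000 N, A₂E₂ = 44000000 N, ΣAE = 92690000 N.
δ = PL/ΣAE = -95600·897/92690000 = -0.9252 mm.

-0.925 mm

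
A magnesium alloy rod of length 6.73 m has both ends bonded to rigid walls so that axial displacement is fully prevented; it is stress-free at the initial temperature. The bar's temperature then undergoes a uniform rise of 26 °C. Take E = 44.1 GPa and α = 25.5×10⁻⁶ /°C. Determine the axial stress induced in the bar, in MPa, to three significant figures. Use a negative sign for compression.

-29.2 MPa

Free thermal expansion αLΔT = 25.5e-6 · 6730 · 26 = 4.462 mm.
The walls impose strain ε = −(4.462)/6730 = -6.6300e-04; σ = Eε = 44100 · -6.6300e-04 = -29.24 MPa.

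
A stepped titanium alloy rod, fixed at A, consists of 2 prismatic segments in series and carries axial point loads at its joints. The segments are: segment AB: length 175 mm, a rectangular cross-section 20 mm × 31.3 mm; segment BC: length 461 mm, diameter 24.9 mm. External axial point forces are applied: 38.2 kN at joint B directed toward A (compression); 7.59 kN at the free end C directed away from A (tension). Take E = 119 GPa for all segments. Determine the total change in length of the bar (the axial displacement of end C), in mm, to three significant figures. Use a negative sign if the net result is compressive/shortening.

Internal axial forces (sectioning from the free end, tension +): N_BC = 7.59 kN, N_AB = -30.61 kN.
A_AB = 626 mm².
A_BC = 487 mm².
δ_AB = -30610·175/(626·119000) = -0.07191 mm
δ_BC = 7590·461/(487·119000) = 0.06038 mm
δ = Σδ_i = -0.01153 mm.

-0.0115 mm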